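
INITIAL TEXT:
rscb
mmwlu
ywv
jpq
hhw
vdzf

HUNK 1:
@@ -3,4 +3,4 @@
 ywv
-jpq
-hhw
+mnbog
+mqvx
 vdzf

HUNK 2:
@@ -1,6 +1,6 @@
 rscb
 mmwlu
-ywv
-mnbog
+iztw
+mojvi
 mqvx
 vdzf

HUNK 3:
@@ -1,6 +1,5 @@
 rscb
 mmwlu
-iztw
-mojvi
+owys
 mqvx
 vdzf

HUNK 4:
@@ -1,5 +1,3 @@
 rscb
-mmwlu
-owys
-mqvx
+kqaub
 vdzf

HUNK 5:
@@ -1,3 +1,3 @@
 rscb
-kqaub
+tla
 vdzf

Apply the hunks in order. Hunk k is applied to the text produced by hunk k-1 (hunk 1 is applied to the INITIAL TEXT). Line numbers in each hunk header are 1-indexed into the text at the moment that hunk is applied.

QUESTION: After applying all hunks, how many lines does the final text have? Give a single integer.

Hunk 1: at line 3 remove [jpq,hhw] add [mnbog,mqvx] -> 6 lines: rscb mmwlu ywv mnbog mqvx vdzf
Hunk 2: at line 1 remove [ywv,mnbog] add [iztw,mojvi] -> 6 lines: rscb mmwlu iztw mojvi mqvx vdzf
Hunk 3: at line 1 remove [iztw,mojvi] add [owys] -> 5 lines: rscb mmwlu owys mqvx vdzf
Hunk 4: at line 1 remove [mmwlu,owys,mqvx] add [kqaub] -> 3 lines: rscb kqaub vdzf
Hunk 5: at line 1 remove [kqaub] add [tla] -> 3 lines: rscb tla vdzf
Final line count: 3

Answer: 3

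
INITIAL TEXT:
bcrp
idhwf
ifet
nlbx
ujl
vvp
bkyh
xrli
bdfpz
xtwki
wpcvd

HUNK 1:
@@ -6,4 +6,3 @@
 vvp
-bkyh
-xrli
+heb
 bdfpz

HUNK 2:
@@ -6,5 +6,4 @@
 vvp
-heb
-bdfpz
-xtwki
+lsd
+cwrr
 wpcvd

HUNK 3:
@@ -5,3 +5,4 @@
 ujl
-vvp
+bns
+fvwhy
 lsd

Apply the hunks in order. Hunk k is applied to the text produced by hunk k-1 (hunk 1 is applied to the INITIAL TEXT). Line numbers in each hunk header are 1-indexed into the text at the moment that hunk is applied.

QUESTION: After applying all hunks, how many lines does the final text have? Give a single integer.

Answer: 10

Derivation:
Hunk 1: at line 6 remove [bkyh,xrli] add [heb] -> 10 lines: bcrp idhwf ifet nlbx ujl vvp heb bdfpz xtwki wpcvd
Hunk 2: at line 6 remove [heb,bdfpz,xtwki] add [lsd,cwrr] -> 9 lines: bcrp idhwf ifet nlbx ujl vvp lsd cwrr wpcvd
Hunk 3: at line 5 remove [vvp] add [bns,fvwhy] -> 10 lines: bcrp idhwf ifet nlbx ujl bns fvwhy lsd cwrr wpcvd
Final line count: 10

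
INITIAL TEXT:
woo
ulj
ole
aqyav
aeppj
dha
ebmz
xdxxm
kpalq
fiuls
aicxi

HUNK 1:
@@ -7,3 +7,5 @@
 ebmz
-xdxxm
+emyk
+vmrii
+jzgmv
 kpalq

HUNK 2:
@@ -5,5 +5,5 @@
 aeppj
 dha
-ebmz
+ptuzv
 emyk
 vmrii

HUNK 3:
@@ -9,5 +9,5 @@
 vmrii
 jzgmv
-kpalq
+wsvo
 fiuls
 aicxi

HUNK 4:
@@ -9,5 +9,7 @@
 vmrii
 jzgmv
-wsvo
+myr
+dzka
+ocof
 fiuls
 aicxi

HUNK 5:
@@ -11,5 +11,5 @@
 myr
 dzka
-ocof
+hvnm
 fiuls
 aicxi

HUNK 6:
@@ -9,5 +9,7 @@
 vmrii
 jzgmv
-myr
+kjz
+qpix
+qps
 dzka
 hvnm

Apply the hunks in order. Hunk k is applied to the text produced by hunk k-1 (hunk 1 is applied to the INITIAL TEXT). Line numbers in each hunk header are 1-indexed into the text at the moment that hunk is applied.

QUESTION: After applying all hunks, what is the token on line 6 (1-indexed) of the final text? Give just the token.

Hunk 1: at line 7 remove [xdxxm] add [emyk,vmrii,jzgmv] -> 13 lines: woo ulj ole aqyav aeppj dha ebmz emyk vmrii jzgmv kpalq fiuls aicxi
Hunk 2: at line 5 remove [ebmz] add [ptuzv] -> 13 lines: woo ulj ole aqyav aeppj dha ptuzv emyk vmrii jzgmv kpalq fiuls aicxi
Hunk 3: at line 9 remove [kpalq] add [wsvo] -> 13 lines: woo ulj ole aqyav aeppj dha ptuzv emyk vmrii jzgmv wsvo fiuls aicxi
Hunk 4: at line 9 remove [wsvo] add [myr,dzka,ocof] -> 15 lines: woo ulj ole aqyav aeppj dha ptuzv emyk vmrii jzgmv myr dzka ocof fiuls aicxi
Hunk 5: at line 11 remove [ocof] add [hvnm] -> 15 lines: woo ulj ole aqyav aeppj dha ptuzv emyk vmrii jzgmv myr dzka hvnm fiuls aicxi
Hunk 6: at line 9 remove [myr] add [kjz,qpix,qps] -> 17 lines: woo ulj ole aqyav aeppj dha ptuzv emyk vmrii jzgmv kjz qpix qps dzka hvnm fiuls aicxi
Final line 6: dha

Answer: dha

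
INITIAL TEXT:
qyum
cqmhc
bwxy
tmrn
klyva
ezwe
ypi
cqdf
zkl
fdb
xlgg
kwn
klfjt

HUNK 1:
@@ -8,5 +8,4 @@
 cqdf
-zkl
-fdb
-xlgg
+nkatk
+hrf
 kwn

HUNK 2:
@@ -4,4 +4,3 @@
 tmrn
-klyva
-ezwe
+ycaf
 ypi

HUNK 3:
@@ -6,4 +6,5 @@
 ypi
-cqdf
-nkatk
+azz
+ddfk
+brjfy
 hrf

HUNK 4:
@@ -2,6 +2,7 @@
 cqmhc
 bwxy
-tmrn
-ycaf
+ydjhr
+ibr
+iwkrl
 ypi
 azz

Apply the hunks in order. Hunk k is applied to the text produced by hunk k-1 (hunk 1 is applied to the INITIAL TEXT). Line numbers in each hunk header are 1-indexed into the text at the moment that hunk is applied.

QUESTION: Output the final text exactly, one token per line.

Answer: qyum
cqmhc
bwxy
ydjhr
ibr
iwkrl
ypi
azz
ddfk
brjfy
hrf
kwn
klfjt

Derivation:
Hunk 1: at line 8 remove [zkl,fdb,xlgg] add [nkatk,hrf] -> 12 lines: qyum cqmhc bwxy tmrn klyva ezwe ypi cqdf nkatk hrf kwn klfjt
Hunk 2: at line 4 remove [klyva,ezwe] add [ycaf] -> 11 lines: qyum cqmhc bwxy tmrn ycaf ypi cqdf nkatk hrf kwn klfjt
Hunk 3: at line 6 remove [cqdf,nkatk] add [azz,ddfk,brjfy] -> 12 lines: qyum cqmhc bwxy tmrn ycaf ypi azz ddfk brjfy hrf kwn klfjt
Hunk 4: at line 2 remove [tmrn,ycaf] add [ydjhr,ibr,iwkrl] -> 13 lines: qyum cqmhc bwxy ydjhr ibr iwkrl ypi azz ddfk brjfy hrf kwn klfjt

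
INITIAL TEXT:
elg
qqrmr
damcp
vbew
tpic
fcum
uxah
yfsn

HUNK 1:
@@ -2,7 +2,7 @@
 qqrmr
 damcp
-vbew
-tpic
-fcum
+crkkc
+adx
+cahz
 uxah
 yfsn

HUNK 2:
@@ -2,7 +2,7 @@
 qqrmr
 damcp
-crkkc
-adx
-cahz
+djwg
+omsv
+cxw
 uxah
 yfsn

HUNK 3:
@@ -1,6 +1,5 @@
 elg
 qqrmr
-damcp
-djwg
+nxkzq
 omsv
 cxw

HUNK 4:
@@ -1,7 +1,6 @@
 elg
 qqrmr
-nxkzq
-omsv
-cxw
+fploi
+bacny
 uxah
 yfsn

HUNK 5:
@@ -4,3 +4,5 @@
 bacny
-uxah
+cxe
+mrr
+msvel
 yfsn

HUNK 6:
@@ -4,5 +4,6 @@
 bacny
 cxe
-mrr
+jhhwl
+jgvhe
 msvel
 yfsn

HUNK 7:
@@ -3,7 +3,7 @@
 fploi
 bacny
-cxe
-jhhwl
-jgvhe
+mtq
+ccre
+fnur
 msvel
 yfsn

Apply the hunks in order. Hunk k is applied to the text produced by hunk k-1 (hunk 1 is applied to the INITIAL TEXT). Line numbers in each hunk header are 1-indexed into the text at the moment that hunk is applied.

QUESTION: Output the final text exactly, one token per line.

Answer: elg
qqrmr
fploi
bacny
mtq
ccre
fnur
msvel
yfsn

Derivation:
Hunk 1: at line 2 remove [vbew,tpic,fcum] add [crkkc,adx,cahz] -> 8 lines: elg qqrmr damcp crkkc adx cahz uxah yfsn
Hunk 2: at line 2 remove [crkkc,adx,cahz] add [djwg,omsv,cxw] -> 8 lines: elg qqrmr damcp djwg omsv cxw uxah yfsn
Hunk 3: at line 1 remove [damcp,djwg] add [nxkzq] -> 7 lines: elg qqrmr nxkzq omsv cxw uxah yfsn
Hunk 4: at line 1 remove [nxkzq,omsv,cxw] add [fploi,bacny] -> 6 lines: elg qqrmr fploi bacny uxah yfsn
Hunk 5: at line 4 remove [uxah] add [cxe,mrr,msvel] -> 8 lines: elg qqrmr fploi bacny cxe mrr msvel yfsn
Hunk 6: at line 4 remove [mrr] add [jhhwl,jgvhe] -> 9 lines: elg qqrmr fploi bacny cxe jhhwl jgvhe msvel yfsn
Hunk 7: at line 3 remove [cxe,jhhwl,jgvhe] add [mtq,ccre,fnur] -> 9 lines: elg qqrmr fploi bacny mtq ccre fnur msvel yfsn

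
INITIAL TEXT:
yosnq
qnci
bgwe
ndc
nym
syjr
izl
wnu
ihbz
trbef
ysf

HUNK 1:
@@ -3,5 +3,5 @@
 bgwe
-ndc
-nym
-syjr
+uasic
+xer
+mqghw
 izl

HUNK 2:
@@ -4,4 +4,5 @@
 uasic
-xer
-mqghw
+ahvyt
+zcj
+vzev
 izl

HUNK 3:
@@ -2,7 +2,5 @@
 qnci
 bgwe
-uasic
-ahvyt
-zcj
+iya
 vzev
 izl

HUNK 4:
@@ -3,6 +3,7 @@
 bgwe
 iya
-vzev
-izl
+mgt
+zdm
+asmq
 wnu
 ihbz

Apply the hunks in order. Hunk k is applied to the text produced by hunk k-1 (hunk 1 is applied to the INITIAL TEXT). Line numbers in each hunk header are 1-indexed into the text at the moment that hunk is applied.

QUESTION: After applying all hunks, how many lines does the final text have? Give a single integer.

Answer: 11

Derivation:
Hunk 1: at line 3 remove [ndc,nym,syjr] add [uasic,xer,mqghw] -> 11 lines: yosnq qnci bgwe uasic xer mqghw izl wnu ihbz trbef ysf
Hunk 2: at line 4 remove [xer,mqghw] add [ahvyt,zcj,vzev] -> 12 lines: yosnq qnci bgwe uasic ahvyt zcj vzev izl wnu ihbz trbef ysf
Hunk 3: at line 2 remove [uasic,ahvyt,zcj] add [iya] -> 10 lines: yosnq qnci bgwe iya vzev izl wnu ihbz trbef ysf
Hunk 4: at line 3 remove [vzev,izl] add [mgt,zdm,asmq] -> 11 lines: yosnq qnci bgwe iya mgt zdm asmq wnu ihbz trbef ysf
Final line count: 11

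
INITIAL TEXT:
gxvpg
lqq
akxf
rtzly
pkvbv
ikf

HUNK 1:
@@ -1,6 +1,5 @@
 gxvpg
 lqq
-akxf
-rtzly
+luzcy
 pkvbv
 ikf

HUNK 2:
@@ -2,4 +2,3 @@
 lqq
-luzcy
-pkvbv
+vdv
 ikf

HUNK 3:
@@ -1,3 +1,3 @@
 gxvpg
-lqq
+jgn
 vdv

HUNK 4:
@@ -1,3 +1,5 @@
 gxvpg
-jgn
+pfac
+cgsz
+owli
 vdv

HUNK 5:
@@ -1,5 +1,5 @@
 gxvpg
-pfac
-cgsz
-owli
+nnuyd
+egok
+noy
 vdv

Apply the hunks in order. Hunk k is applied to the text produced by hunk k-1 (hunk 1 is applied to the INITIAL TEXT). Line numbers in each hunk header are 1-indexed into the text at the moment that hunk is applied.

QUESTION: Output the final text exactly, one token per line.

Hunk 1: at line 1 remove [akxf,rtzly] add [luzcy] -> 5 lines: gxvpg lqq luzcy pkvbv ikf
Hunk 2: at line 2 remove [luzcy,pkvbv] add [vdv] -> 4 lines: gxvpg lqq vdv ikf
Hunk 3: at line 1 remove [lqq] add [jgn] -> 4 lines: gxvpg jgn vdv ikf
Hunk 4: at line 1 remove [jgn] add [pfac,cgsz,owli] -> 6 lines: gxvpg pfac cgsz owli vdv ikf
Hunk 5: at line 1 remove [pfac,cgsz,owli] add [nnuyd,egok,noy] -> 6 lines: gxvpg nnuyd egok noy vdv ikf

Answer: gxvpg
nnuyd
egok
noy
vdv
ikf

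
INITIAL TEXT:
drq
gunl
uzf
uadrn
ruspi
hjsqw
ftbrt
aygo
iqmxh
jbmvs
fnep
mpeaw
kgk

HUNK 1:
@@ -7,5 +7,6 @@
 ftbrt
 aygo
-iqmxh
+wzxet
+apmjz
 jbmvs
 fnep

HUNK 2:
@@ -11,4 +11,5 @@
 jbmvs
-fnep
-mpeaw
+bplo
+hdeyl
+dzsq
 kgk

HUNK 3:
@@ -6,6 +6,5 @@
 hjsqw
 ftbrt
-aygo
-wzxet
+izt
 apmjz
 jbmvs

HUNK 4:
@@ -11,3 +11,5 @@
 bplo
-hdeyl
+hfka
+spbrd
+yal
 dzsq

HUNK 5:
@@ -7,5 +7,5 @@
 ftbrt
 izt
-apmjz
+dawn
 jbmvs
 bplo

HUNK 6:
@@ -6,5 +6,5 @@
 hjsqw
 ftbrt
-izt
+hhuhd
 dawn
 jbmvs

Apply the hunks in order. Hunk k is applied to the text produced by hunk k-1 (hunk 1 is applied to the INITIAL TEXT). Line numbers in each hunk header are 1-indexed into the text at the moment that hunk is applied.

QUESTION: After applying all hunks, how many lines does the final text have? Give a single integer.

Answer: 16

Derivation:
Hunk 1: at line 7 remove [iqmxh] add [wzxet,apmjz] -> 14 lines: drq gunl uzf uadrn ruspi hjsqw ftbrt aygo wzxet apmjz jbmvs fnep mpeaw kgk
Hunk 2: at line 11 remove [fnep,mpeaw] add [bplo,hdeyl,dzsq] -> 15 lines: drq gunl uzf uadrn ruspi hjsqw ftbrt aygo wzxet apmjz jbmvs bplo hdeyl dzsq kgk
Hunk 3: at line 6 remove [aygo,wzxet] add [izt] -> 14 lines: drq gunl uzf uadrn ruspi hjsqw ftbrt izt apmjz jbmvs bplo hdeyl dzsq kgk
Hunk 4: at line 11 remove [hdeyl] add [hfka,spbrd,yal] -> 16 lines: drq gunl uzf uadrn ruspi hjsqw ftbrt izt apmjz jbmvs bplo hfka spbrd yal dzsq kgk
Hunk 5: at line 7 remove [apmjz] add [dawn] -> 16 lines: drq gunl uzf uadrn ruspi hjsqw ftbrt izt dawn jbmvs bplo hfka spbrd yal dzsq kgk
Hunk 6: at line 6 remove [izt] add [hhuhd] -> 16 lines: drq gunl uzf uadrn ruspi hjsqw ftbrt hhuhd dawn jbmvs bplo hfka spbrd yal dzsq kgk
Final line count: 16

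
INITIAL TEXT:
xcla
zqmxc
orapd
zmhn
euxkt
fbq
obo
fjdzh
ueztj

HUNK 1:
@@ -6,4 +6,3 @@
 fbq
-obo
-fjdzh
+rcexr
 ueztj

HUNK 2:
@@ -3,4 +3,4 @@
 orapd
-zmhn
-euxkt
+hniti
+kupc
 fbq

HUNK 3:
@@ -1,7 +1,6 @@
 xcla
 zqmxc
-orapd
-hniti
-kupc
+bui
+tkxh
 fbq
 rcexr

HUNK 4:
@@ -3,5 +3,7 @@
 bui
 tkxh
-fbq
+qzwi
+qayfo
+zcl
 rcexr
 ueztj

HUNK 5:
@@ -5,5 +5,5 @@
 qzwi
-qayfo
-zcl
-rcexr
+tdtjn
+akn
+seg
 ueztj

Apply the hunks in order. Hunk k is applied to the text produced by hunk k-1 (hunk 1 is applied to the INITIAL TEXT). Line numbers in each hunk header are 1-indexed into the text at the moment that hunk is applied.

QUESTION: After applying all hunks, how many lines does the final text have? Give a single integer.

Answer: 9

Derivation:
Hunk 1: at line 6 remove [obo,fjdzh] add [rcexr] -> 8 lines: xcla zqmxc orapd zmhn euxkt fbq rcexr ueztj
Hunk 2: at line 3 remove [zmhn,euxkt] add [hniti,kupc] -> 8 lines: xcla zqmxc orapd hniti kupc fbq rcexr ueztj
Hunk 3: at line 1 remove [orapd,hniti,kupc] add [bui,tkxh] -> 7 lines: xcla zqmxc bui tkxh fbq rcexr ueztj
Hunk 4: at line 3 remove [fbq] add [qzwi,qayfo,zcl] -> 9 lines: xcla zqmxc bui tkxh qzwi qayfo zcl rcexr ueztj
Hunk 5: at line 5 remove [qayfo,zcl,rcexr] add [tdtjn,akn,seg] -> 9 lines: xcla zqmxc bui tkxh qzwi tdtjn akn seg ueztj
Final line count: 9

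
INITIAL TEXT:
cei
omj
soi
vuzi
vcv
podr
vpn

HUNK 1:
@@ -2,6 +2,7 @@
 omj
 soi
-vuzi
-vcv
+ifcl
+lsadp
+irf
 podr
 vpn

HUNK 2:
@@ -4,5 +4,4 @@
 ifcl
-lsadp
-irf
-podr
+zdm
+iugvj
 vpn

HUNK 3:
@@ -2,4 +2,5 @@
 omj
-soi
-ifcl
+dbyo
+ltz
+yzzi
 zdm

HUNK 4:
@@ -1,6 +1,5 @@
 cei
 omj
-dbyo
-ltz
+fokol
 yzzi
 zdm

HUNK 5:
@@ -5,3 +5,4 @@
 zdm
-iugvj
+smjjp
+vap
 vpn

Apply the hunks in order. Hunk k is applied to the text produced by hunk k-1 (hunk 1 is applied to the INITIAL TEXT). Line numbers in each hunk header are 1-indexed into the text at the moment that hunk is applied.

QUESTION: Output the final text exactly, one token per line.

Hunk 1: at line 2 remove [vuzi,vcv] add [ifcl,lsadp,irf] -> 8 lines: cei omj soi ifcl lsadp irf podr vpn
Hunk 2: at line 4 remove [lsadp,irf,podr] add [zdm,iugvj] -> 7 lines: cei omj soi ifcl zdm iugvj vpn
Hunk 3: at line 2 remove [soi,ifcl] add [dbyo,ltz,yzzi] -> 8 lines: cei omj dbyo ltz yzzi zdm iugvj vpn
Hunk 4: at line 1 remove [dbyo,ltz] add [fokol] -> 7 lines: cei omj fokol yzzi zdm iugvj vpn
Hunk 5: at line 5 remove [iugvj] add [smjjp,vap] -> 8 lines: cei omj fokol yzzi zdm smjjp vap vpn

Answer: cei
omj
fokol
yzzi
zdm
smjjp
vap
vpn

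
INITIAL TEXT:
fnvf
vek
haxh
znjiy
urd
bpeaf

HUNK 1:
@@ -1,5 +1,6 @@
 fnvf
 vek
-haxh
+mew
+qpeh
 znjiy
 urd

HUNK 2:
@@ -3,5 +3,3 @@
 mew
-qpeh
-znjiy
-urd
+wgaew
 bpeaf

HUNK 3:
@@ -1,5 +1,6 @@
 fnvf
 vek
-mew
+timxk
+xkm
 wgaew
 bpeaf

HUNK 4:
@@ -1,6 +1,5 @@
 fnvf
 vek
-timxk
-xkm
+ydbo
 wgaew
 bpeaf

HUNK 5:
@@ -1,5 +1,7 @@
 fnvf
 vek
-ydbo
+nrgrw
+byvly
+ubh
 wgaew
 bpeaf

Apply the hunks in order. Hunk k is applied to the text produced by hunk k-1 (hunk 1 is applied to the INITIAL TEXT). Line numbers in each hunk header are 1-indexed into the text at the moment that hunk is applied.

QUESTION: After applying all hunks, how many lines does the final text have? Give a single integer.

Answer: 7

Derivation:
Hunk 1: at line 1 remove [haxh] add [mew,qpeh] -> 7 lines: fnvf vek mew qpeh znjiy urd bpeaf
Hunk 2: at line 3 remove [qpeh,znjiy,urd] add [wgaew] -> 5 lines: fnvf vek mew wgaew bpeaf
Hunk 3: at line 1 remove [mew] add [timxk,xkm] -> 6 lines: fnvf vek timxk xkm wgaew bpeaf
Hunk 4: at line 1 remove [timxk,xkm] add [ydbo] -> 5 lines: fnvf vek ydbo wgaew bpeaf
Hunk 5: at line 1 remove [ydbo] add [nrgrw,byvly,ubh] -> 7 lines: fnvf vek nrgrw byvly ubh wgaew bpeaf
Final line count: 7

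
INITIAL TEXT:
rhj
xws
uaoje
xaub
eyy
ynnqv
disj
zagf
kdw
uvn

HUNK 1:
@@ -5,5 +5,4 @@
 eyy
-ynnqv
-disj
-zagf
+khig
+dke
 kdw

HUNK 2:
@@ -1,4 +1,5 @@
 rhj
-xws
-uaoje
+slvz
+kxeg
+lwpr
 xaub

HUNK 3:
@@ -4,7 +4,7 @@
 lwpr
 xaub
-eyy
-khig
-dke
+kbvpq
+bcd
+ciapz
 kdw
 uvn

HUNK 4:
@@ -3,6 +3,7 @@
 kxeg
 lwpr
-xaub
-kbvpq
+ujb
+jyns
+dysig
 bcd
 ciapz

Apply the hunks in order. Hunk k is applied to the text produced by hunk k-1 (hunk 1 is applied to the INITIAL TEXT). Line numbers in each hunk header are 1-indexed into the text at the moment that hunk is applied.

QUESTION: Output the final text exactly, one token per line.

Answer: rhj
slvz
kxeg
lwpr
ujb
jyns
dysig
bcd
ciapz
kdw
uvn

Derivation:
Hunk 1: at line 5 remove [ynnqv,disj,zagf] add [khig,dke] -> 9 lines: rhj xws uaoje xaub eyy khig dke kdw uvn
Hunk 2: at line 1 remove [xws,uaoje] add [slvz,kxeg,lwpr] -> 10 lines: rhj slvz kxeg lwpr xaub eyy khig dke kdw uvn
Hunk 3: at line 4 remove [eyy,khig,dke] add [kbvpq,bcd,ciapz] -> 10 lines: rhj slvz kxeg lwpr xaub kbvpq bcd ciapz kdw uvn
Hunk 4: at line 3 remove [xaub,kbvpq] add [ujb,jyns,dysig] -> 11 lines: rhj slvz kxeg lwpr ujb jyns dysig bcd ciapz kdw uvn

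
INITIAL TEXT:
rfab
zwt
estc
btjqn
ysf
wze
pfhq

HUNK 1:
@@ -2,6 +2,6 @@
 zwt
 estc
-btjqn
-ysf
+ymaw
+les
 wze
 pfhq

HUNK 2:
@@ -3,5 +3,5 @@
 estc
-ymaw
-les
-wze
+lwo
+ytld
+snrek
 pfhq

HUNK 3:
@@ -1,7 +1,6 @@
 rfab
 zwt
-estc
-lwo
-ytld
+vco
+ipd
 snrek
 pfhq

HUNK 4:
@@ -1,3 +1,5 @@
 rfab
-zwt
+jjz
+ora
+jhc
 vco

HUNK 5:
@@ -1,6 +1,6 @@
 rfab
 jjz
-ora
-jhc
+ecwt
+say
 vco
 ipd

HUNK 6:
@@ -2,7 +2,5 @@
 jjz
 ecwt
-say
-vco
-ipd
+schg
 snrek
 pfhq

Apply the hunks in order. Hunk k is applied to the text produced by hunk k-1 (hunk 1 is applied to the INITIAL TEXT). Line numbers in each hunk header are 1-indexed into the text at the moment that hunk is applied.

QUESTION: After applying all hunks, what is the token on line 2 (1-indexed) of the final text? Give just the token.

Hunk 1: at line 2 remove [btjqn,ysf] add [ymaw,les] -> 7 lines: rfab zwt estc ymaw les wze pfhq
Hunk 2: at line 3 remove [ymaw,les,wze] add [lwo,ytld,snrek] -> 7 lines: rfab zwt estc lwo ytld snrek pfhq
Hunk 3: at line 1 remove [estc,lwo,ytld] add [vco,ipd] -> 6 lines: rfab zwt vco ipd snrek pfhq
Hunk 4: at line 1 remove [zwt] add [jjz,ora,jhc] -> 8 lines: rfab jjz ora jhc vco ipd snrek pfhq
Hunk 5: at line 1 remove [ora,jhc] add [ecwt,say] -> 8 lines: rfab jjz ecwt say vco ipd snrek pfhq
Hunk 6: at line 2 remove [say,vco,ipd] add [schg] -> 6 lines: rfab jjz ecwt schg snrek pfhq
Final line 2: jjz

Answer: jjz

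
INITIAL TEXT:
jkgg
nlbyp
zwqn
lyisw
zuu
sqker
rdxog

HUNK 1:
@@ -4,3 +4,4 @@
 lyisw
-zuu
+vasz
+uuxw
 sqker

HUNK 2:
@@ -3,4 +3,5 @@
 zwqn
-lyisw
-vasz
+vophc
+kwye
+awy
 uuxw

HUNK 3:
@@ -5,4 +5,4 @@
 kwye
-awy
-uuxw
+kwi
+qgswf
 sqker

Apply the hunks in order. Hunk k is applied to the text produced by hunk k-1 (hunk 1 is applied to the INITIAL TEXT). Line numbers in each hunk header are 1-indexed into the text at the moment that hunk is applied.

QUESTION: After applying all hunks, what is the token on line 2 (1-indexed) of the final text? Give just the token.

Answer: nlbyp

Derivation:
Hunk 1: at line 4 remove [zuu] add [vasz,uuxw] -> 8 lines: jkgg nlbyp zwqn lyisw vasz uuxw sqker rdxog
Hunk 2: at line 3 remove [lyisw,vasz] add [vophc,kwye,awy] -> 9 lines: jkgg nlbyp zwqn vophc kwye awy uuxw sqker rdxog
Hunk 3: at line 5 remove [awy,uuxw] add [kwi,qgswf] -> 9 lines: jkgg nlbyp zwqn vophc kwye kwi qgswf sqker rdxog
Final line 2: nlbyp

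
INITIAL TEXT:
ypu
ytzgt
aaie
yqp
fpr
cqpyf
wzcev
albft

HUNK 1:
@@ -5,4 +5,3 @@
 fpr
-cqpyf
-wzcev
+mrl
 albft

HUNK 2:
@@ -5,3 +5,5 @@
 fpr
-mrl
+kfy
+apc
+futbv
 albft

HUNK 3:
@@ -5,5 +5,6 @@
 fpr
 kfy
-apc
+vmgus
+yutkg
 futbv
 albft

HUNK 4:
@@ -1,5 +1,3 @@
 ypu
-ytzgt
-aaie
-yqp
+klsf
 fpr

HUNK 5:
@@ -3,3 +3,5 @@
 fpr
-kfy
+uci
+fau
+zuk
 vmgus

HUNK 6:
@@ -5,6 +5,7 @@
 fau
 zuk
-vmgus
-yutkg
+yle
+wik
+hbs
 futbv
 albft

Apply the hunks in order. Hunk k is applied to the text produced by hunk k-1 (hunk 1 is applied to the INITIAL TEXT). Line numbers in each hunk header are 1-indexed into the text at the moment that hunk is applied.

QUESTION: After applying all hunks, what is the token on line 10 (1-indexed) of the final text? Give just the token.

Answer: futbv

Derivation:
Hunk 1: at line 5 remove [cqpyf,wzcev] add [mrl] -> 7 lines: ypu ytzgt aaie yqp fpr mrl albft
Hunk 2: at line 5 remove [mrl] add [kfy,apc,futbv] -> 9 lines: ypu ytzgt aaie yqp fpr kfy apc futbv albft
Hunk 3: at line 5 remove [apc] add [vmgus,yutkg] -> 10 lines: ypu ytzgt aaie yqp fpr kfy vmgus yutkg futbv albft
Hunk 4: at line 1 remove [ytzgt,aaie,yqp] add [klsf] -> 8 lines: ypu klsf fpr kfy vmgus yutkg futbv albft
Hunk 5: at line 3 remove [kfy] add [uci,fau,zuk] -> 10 lines: ypu klsf fpr uci fau zuk vmgus yutkg futbv albft
Hunk 6: at line 5 remove [vmgus,yutkg] add [yle,wik,hbs] -> 11 lines: ypu klsf fpr uci fau zuk yle wik hbs futbv albft
Final line 10: futbv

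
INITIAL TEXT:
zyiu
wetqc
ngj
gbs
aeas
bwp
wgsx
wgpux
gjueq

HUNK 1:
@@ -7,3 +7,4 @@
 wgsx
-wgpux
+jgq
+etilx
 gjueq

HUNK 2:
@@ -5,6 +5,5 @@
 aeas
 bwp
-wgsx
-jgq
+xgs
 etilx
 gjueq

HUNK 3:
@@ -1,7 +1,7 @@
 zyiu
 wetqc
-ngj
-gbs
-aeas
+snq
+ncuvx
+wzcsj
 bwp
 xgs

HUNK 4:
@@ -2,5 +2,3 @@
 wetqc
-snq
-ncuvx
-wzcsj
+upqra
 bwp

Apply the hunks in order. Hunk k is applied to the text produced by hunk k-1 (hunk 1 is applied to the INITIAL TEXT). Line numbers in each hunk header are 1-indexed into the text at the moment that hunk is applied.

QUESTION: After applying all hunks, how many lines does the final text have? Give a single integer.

Hunk 1: at line 7 remove [wgpux] add [jgq,etilx] -> 10 lines: zyiu wetqc ngj gbs aeas bwp wgsx jgq etilx gjueq
Hunk 2: at line 5 remove [wgsx,jgq] add [xgs] -> 9 lines: zyiu wetqc ngj gbs aeas bwp xgs etilx gjueq
Hunk 3: at line 1 remove [ngj,gbs,aeas] add [snq,ncuvx,wzcsj] -> 9 lines: zyiu wetqc snq ncuvx wzcsj bwp xgs etilx gjueq
Hunk 4: at line 2 remove [snq,ncuvx,wzcsj] add [upqra] -> 7 lines: zyiu wetqc upqra bwp xgs etilx gjueq
Final line count: 7

Answer: 7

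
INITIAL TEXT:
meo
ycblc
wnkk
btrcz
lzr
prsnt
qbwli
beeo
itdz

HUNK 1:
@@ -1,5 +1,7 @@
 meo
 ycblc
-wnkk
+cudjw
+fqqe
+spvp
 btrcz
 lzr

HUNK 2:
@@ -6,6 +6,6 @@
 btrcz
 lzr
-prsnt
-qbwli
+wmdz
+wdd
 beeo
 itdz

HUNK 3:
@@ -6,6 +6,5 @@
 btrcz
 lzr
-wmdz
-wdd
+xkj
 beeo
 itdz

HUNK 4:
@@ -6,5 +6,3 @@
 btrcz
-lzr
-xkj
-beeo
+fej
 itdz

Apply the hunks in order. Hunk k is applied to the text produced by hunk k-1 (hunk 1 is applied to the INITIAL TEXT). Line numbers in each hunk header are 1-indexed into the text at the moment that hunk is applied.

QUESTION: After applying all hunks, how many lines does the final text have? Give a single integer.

Answer: 8

Derivation:
Hunk 1: at line 1 remove [wnkk] add [cudjw,fqqe,spvp] -> 11 lines: meo ycblc cudjw fqqe spvp btrcz lzr prsnt qbwli beeo itdz
Hunk 2: at line 6 remove [prsnt,qbwli] add [wmdz,wdd] -> 11 lines: meo ycblc cudjw fqqe spvp btrcz lzr wmdz wdd beeo itdz
Hunk 3: at line 6 remove [wmdz,wdd] add [xkj] -> 10 lines: meo ycblc cudjw fqqe spvp btrcz lzr xkj beeo itdz
Hunk 4: at line 6 remove [lzr,xkj,beeo] add [fej] -> 8 lines: meo ycblc cudjw fqqe spvp btrcz fej itdz
Final line count: 8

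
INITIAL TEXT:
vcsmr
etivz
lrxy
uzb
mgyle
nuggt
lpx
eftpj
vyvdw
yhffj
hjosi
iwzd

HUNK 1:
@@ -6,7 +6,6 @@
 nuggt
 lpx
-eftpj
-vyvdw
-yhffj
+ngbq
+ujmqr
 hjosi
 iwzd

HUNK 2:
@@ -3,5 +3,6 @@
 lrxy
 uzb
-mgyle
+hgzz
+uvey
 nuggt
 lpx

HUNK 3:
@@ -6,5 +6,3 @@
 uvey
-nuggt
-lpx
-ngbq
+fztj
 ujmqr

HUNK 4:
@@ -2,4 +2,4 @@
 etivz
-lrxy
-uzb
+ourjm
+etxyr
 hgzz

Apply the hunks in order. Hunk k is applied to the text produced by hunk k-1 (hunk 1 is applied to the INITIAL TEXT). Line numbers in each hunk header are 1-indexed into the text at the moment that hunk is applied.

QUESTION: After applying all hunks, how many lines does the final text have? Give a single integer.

Answer: 10

Derivation:
Hunk 1: at line 6 remove [eftpj,vyvdw,yhffj] add [ngbq,ujmqr] -> 11 lines: vcsmr etivz lrxy uzb mgyle nuggt lpx ngbq ujmqr hjosi iwzd
Hunk 2: at line 3 remove [mgyle] add [hgzz,uvey] -> 12 lines: vcsmr etivz lrxy uzb hgzz uvey nuggt lpx ngbq ujmqr hjosi iwzd
Hunk 3: at line 6 remove [nuggt,lpx,ngbq] add [fztj] -> 10 lines: vcsmr etivz lrxy uzb hgzz uvey fztj ujmqr hjosi iwzd
Hunk 4: at line 2 remove [lrxy,uzb] add [ourjm,etxyr] -> 10 lines: vcsmr etivz ourjm etxyr hgzz uvey fztj ujmqr hjosi iwzd
Final line count: 10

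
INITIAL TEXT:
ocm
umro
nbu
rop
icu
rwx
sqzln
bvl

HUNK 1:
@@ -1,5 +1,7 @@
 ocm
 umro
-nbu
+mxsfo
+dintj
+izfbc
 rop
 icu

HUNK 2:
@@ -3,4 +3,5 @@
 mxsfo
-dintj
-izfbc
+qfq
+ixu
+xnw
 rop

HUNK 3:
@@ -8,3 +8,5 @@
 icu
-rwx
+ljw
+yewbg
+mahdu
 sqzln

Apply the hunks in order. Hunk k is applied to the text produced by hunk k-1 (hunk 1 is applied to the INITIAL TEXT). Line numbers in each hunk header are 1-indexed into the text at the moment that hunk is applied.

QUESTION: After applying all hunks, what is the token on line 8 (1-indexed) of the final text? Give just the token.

Answer: icu

Derivation:
Hunk 1: at line 1 remove [nbu] add [mxsfo,dintj,izfbc] -> 10 lines: ocm umro mxsfo dintj izfbc rop icu rwx sqzln bvl
Hunk 2: at line 3 remove [dintj,izfbc] add [qfq,ixu,xnw] -> 11 lines: ocm umro mxsfo qfq ixu xnw rop icu rwx sqzln bvl
Hunk 3: at line 8 remove [rwx] add [ljw,yewbg,mahdu] -> 13 lines: ocm umro mxsfo qfq ixu xnw rop icu ljw yewbg mahdu sqzln bvl
Final line 8: icu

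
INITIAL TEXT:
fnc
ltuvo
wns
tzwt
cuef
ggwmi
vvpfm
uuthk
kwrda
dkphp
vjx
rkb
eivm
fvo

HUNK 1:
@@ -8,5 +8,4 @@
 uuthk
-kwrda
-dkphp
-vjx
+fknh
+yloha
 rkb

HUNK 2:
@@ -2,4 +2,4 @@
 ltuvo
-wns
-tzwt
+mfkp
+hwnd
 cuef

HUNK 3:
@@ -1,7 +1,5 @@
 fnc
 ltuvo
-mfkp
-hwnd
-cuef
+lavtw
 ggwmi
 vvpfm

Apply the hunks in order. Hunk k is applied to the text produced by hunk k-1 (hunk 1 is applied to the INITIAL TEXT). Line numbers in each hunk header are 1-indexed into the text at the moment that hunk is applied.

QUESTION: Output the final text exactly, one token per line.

Hunk 1: at line 8 remove [kwrda,dkphp,vjx] add [fknh,yloha] -> 13 lines: fnc ltuvo wns tzwt cuef ggwmi vvpfm uuthk fknh yloha rkb eivm fvo
Hunk 2: at line 2 remove [wns,tzwt] add [mfkp,hwnd] -> 13 lines: fnc ltuvo mfkp hwnd cuef ggwmi vvpfm uuthk fknh yloha rkb eivm fvo
Hunk 3: at line 1 remove [mfkp,hwnd,cuef] add [lavtw] -> 11 lines: fnc ltuvo lavtw ggwmi vvpfm uuthk fknh yloha rkb eivm fvo

Answer: fnc
ltuvo
lavtw
ggwmi
vvpfm
uuthk
fknh
yloha
rkb
eivm
fvo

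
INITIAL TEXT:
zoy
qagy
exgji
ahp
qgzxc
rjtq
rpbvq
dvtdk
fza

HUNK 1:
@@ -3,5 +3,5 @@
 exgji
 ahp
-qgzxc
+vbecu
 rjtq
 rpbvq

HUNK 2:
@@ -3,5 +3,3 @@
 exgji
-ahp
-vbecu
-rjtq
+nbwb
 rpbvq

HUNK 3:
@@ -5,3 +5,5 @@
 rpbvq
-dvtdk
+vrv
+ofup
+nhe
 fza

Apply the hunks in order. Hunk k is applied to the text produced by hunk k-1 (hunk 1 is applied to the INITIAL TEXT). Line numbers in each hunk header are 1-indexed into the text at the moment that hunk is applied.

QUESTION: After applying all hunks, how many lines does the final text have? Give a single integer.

Answer: 9

Derivation:
Hunk 1: at line 3 remove [qgzxc] add [vbecu] -> 9 lines: zoy qagy exgji ahp vbecu rjtq rpbvq dvtdk fza
Hunk 2: at line 3 remove [ahp,vbecu,rjtq] add [nbwb] -> 7 lines: zoy qagy exgji nbwb rpbvq dvtdk fza
Hunk 3: at line 5 remove [dvtdk] add [vrv,ofup,nhe] -> 9 lines: zoy qagy exgji nbwb rpbvq vrv ofup nhe fza
Final line count: 9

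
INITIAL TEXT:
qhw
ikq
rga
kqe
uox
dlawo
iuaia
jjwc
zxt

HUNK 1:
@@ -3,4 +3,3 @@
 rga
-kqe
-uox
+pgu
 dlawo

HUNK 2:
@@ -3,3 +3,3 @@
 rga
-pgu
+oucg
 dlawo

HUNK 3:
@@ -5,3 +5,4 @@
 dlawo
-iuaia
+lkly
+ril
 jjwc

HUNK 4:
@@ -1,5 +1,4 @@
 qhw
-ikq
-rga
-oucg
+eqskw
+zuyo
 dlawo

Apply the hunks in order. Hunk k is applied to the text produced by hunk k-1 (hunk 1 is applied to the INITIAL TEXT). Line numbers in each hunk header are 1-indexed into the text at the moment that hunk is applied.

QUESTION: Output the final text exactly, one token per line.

Answer: qhw
eqskw
zuyo
dlawo
lkly
ril
jjwc
zxt

Derivation:
Hunk 1: at line 3 remove [kqe,uox] add [pgu] -> 8 lines: qhw ikq rga pgu dlawo iuaia jjwc zxt
Hunk 2: at line 3 remove [pgu] add [oucg] -> 8 lines: qhw ikq rga oucg dlawo iuaia jjwc zxt
Hunk 3: at line 5 remove [iuaia] add [lkly,ril] -> 9 lines: qhw ikq rga oucg dlawo lkly ril jjwc zxt
Hunk 4: at line 1 remove [ikq,rga,oucg] add [eqskw,zuyo] -> 8 lines: qhw eqskw zuyo dlawo lkly ril jjwc zxt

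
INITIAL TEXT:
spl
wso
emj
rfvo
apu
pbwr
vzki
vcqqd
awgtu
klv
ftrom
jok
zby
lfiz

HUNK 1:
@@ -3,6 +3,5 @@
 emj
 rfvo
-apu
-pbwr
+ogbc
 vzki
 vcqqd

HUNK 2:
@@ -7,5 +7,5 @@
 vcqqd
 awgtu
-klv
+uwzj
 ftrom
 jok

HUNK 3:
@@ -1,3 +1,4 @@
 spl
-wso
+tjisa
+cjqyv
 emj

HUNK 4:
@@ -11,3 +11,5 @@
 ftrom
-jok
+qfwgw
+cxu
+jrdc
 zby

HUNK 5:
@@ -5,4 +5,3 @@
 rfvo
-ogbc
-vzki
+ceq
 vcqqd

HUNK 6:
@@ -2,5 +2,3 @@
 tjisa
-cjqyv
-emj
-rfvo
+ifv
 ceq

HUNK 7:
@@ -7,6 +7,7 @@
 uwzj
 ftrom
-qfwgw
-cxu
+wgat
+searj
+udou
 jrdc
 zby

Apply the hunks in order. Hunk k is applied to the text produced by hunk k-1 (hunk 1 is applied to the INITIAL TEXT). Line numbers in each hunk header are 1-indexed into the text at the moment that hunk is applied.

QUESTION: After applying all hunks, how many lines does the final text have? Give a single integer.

Hunk 1: at line 3 remove [apu,pbwr] add [ogbc] -> 13 lines: spl wso emj rfvo ogbc vzki vcqqd awgtu klv ftrom jok zby lfiz
Hunk 2: at line 7 remove [klv] add [uwzj] -> 13 lines: spl wso emj rfvo ogbc vzki vcqqd awgtu uwzj ftrom jok zby lfiz
Hunk 3: at line 1 remove [wso] add [tjisa,cjqyv] -> 14 lines: spl tjisa cjqyv emj rfvo ogbc vzki vcqqd awgtu uwzj ftrom jok zby lfiz
Hunk 4: at line 11 remove [jok] add [qfwgw,cxu,jrdc] -> 16 lines: spl tjisa cjqyv emj rfvo ogbc vzki vcqqd awgtu uwzj ftrom qfwgw cxu jrdc zby lfiz
Hunk 5: at line 5 remove [ogbc,vzki] add [ceq] -> 15 lines: spl tjisa cjqyv emj rfvo ceq vcqqd awgtu uwzj ftrom qfwgw cxu jrdc zby lfiz
Hunk 6: at line 2 remove [cjqyv,emj,rfvo] add [ifv] -> 13 lines: spl tjisa ifv ceq vcqqd awgtu uwzj ftrom qfwgw cxu jrdc zby lfiz
Hunk 7: at line 7 remove [qfwgw,cxu] add [wgat,searj,udou] -> 14 lines: spl tjisa ifv ceq vcqqd awgtu uwzj ftrom wgat searj udou jrdc zby lfiz
Final line count: 14

Answer: 14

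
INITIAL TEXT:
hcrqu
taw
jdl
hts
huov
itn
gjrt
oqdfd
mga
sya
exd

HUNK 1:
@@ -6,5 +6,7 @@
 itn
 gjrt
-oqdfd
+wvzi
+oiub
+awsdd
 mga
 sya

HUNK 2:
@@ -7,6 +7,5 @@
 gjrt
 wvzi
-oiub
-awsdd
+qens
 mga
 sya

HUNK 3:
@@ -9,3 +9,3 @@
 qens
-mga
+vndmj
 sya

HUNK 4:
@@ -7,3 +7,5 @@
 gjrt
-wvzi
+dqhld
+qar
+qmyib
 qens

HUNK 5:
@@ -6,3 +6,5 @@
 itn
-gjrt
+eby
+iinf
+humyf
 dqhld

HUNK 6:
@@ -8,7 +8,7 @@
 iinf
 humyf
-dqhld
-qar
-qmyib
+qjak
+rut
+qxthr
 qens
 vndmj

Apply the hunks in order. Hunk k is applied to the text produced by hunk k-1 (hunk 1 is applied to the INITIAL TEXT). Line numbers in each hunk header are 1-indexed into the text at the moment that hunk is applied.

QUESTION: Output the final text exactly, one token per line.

Answer: hcrqu
taw
jdl
hts
huov
itn
eby
iinf
humyf
qjak
rut
qxthr
qens
vndmj
sya
exd

Derivation:
Hunk 1: at line 6 remove [oqdfd] add [wvzi,oiub,awsdd] -> 13 lines: hcrqu taw jdl hts huov itn gjrt wvzi oiub awsdd mga sya exd
Hunk 2: at line 7 remove [oiub,awsdd] add [qens] -> 12 lines: hcrqu taw jdl hts huov itn gjrt wvzi qens mga sya exd
Hunk 3: at line 9 remove [mga] add [vndmj] -> 12 lines: hcrqu taw jdl hts huov itn gjrt wvzi qens vndmj sya exd
Hunk 4: at line 7 remove [wvzi] add [dqhld,qar,qmyib] -> 14 lines: hcrqu taw jdl hts huov itn gjrt dqhld qar qmyib qens vndmj sya exd
Hunk 5: at line 6 remove [gjrt] add [eby,iinf,humyf] -> 16 lines: hcrqu taw jdl hts huov itn eby iinf humyf dqhld qar qmyib qens vndmj sya exd
Hunk 6: at line 8 remove [dqhld,qar,qmyib] add [qjak,rut,qxthr] -> 16 lines: hcrqu taw jdl hts huov itn eby iinf humyf qjak rut qxthr qens vndmj sya exd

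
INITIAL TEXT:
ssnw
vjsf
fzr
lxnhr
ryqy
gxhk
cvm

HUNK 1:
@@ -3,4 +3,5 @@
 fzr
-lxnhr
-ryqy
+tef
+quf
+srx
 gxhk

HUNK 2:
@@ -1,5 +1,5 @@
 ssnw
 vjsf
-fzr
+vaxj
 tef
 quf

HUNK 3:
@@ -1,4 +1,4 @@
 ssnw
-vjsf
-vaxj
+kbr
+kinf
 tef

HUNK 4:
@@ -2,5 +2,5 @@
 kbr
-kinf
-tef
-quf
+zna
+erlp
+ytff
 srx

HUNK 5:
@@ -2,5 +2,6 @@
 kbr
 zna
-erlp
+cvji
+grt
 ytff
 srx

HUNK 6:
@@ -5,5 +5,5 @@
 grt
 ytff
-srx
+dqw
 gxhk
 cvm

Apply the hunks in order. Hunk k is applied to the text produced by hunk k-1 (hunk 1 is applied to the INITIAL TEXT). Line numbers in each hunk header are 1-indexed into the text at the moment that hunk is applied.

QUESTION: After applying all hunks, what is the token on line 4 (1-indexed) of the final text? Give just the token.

Answer: cvji

Derivation:
Hunk 1: at line 3 remove [lxnhr,ryqy] add [tef,quf,srx] -> 8 lines: ssnw vjsf fzr tef quf srx gxhk cvm
Hunk 2: at line 1 remove [fzr] add [vaxj] -> 8 lines: ssnw vjsf vaxj tef quf srx gxhk cvm
Hunk 3: at line 1 remove [vjsf,vaxj] add [kbr,kinf] -> 8 lines: ssnw kbr kinf tef quf srx gxhk cvm
Hunk 4: at line 2 remove [kinf,tef,quf] add [zna,erlp,ytff] -> 8 lines: ssnw kbr zna erlp ytff srx gxhk cvm
Hunk 5: at line 2 remove [erlp] add [cvji,grt] -> 9 lines: ssnw kbr zna cvji grt ytff srx gxhk cvm
Hunk 6: at line 5 remove [srx] add [dqw] -> 9 lines: ssnw kbr zna cvji grt ytff dqw gxhk cvm
Final line 4: cvji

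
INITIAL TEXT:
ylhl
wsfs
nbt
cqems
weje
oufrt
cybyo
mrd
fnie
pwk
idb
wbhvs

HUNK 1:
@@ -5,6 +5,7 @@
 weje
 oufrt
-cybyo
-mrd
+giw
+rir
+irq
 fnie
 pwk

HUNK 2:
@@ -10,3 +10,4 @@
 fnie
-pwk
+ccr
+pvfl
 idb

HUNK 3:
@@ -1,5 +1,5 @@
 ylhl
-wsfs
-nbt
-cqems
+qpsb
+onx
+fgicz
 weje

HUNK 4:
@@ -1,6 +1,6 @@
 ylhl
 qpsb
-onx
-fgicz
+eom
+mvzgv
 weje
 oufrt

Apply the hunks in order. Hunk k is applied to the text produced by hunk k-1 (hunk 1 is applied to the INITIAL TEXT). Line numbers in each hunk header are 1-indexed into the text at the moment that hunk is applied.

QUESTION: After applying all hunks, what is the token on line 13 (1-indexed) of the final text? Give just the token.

Answer: idb

Derivation:
Hunk 1: at line 5 remove [cybyo,mrd] add [giw,rir,irq] -> 13 lines: ylhl wsfs nbt cqems weje oufrt giw rir irq fnie pwk idb wbhvs
Hunk 2: at line 10 remove [pwk] add [ccr,pvfl] -> 14 lines: ylhl wsfs nbt cqems weje oufrt giw rir irq fnie ccr pvfl idb wbhvs
Hunk 3: at line 1 remove [wsfs,nbt,cqems] add [qpsb,onx,fgicz] -> 14 lines: ylhl qpsb onx fgicz weje oufrt giw rir irq fnie ccr pvfl idb wbhvs
Hunk 4: at line 1 remove [onx,fgicz] add [eom,mvzgv] -> 14 lines: ylhl qpsb eom mvzgv weje oufrt giw rir irq fnie ccr pvfl idb wbhvs
Final line 13: idb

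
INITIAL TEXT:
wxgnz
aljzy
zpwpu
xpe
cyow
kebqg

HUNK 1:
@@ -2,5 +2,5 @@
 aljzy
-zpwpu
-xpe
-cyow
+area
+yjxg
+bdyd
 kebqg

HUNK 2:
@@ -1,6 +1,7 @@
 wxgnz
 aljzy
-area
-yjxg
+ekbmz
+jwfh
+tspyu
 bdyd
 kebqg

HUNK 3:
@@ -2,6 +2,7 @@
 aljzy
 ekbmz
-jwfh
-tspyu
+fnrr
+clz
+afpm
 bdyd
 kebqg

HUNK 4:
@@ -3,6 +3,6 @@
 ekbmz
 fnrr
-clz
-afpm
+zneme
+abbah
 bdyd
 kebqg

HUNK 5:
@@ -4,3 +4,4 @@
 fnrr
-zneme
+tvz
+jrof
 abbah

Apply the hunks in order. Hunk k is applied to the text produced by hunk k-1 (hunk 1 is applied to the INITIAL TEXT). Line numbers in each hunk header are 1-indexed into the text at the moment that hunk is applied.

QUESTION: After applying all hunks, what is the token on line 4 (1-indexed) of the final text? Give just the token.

Hunk 1: at line 2 remove [zpwpu,xpe,cyow] add [area,yjxg,bdyd] -> 6 lines: wxgnz aljzy area yjxg bdyd kebqg
Hunk 2: at line 1 remove [area,yjxg] add [ekbmz,jwfh,tspyu] -> 7 lines: wxgnz aljzy ekbmz jwfh tspyu bdyd kebqg
Hunk 3: at line 2 remove [jwfh,tspyu] add [fnrr,clz,afpm] -> 8 lines: wxgnz aljzy ekbmz fnrr clz afpm bdyd kebqg
Hunk 4: at line 3 remove [clz,afpm] add [zneme,abbah] -> 8 lines: wxgnz aljzy ekbmz fnrr zneme abbah bdyd kebqg
Hunk 5: at line 4 remove [zneme] add [tvz,jrof] -> 9 lines: wxgnz aljzy ekbmz fnrr tvz jrof abbah bdyd kebqg
Final line 4: fnrr

Answer: fnrr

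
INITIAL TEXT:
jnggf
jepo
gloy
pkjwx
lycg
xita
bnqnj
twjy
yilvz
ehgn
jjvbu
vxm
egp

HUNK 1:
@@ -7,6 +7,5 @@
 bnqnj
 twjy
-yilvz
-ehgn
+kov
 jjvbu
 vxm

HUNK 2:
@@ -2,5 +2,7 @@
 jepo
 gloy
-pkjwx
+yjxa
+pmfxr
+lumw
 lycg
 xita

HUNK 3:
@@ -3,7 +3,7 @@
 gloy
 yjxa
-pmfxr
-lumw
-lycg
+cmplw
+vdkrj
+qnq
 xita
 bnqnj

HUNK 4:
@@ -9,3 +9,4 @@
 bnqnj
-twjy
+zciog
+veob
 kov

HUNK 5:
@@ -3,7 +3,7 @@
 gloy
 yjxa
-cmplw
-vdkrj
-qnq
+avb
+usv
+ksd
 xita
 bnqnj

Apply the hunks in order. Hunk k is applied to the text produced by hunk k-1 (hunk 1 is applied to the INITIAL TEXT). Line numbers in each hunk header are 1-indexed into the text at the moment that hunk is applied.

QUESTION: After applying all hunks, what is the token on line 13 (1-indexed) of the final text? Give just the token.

Hunk 1: at line 7 remove [yilvz,ehgn] add [kov] -> 12 lines: jnggf jepo gloy pkjwx lycg xita bnqnj twjy kov jjvbu vxm egp
Hunk 2: at line 2 remove [pkjwx] add [yjxa,pmfxr,lumw] -> 14 lines: jnggf jepo gloy yjxa pmfxr lumw lycg xita bnqnj twjy kov jjvbu vxm egp
Hunk 3: at line 3 remove [pmfxr,lumw,lycg] add [cmplw,vdkrj,qnq] -> 14 lines: jnggf jepo gloy yjxa cmplw vdkrj qnq xita bnqnj twjy kov jjvbu vxm egp
Hunk 4: at line 9 remove [twjy] add [zciog,veob] -> 15 lines: jnggf jepo gloy yjxa cmplw vdkrj qnq xita bnqnj zciog veob kov jjvbu vxm egp
Hunk 5: at line 3 remove [cmplw,vdkrj,qnq] add [avb,usv,ksd] -> 15 lines: jnggf jepo gloy yjxa avb usv ksd xita bnqnj zciog veob kov jjvbu vxm egp
Final line 13: jjvbu

Answer: jjvbu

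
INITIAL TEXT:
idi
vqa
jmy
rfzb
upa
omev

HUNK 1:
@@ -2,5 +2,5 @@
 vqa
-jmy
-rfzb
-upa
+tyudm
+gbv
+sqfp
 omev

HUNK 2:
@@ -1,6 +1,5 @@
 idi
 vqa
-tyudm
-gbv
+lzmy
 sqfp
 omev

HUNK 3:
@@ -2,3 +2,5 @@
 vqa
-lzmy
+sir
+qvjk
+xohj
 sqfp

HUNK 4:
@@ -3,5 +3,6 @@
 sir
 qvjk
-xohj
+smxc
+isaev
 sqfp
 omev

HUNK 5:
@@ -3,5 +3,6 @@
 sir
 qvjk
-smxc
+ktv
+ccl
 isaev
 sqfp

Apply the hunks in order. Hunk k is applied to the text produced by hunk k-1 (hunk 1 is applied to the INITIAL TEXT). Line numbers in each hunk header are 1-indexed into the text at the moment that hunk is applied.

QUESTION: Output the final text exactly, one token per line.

Hunk 1: at line 2 remove [jmy,rfzb,upa] add [tyudm,gbv,sqfp] -> 6 lines: idi vqa tyudm gbv sqfp omev
Hunk 2: at line 1 remove [tyudm,gbv] add [lzmy] -> 5 lines: idi vqa lzmy sqfp omev
Hunk 3: at line 2 remove [lzmy] add [sir,qvjk,xohj] -> 7 lines: idi vqa sir qvjk xohj sqfp omev
Hunk 4: at line 3 remove [xohj] add [smxc,isaev] -> 8 lines: idi vqa sir qvjk smxc isaev sqfp omev
Hunk 5: at line 3 remove [smxc] add [ktv,ccl] -> 9 lines: idi vqa sir qvjk ktv ccl isaev sqfp omev

Answer: idi
vqa
sir
qvjk
ktv
ccl
isaev
sqfp
omev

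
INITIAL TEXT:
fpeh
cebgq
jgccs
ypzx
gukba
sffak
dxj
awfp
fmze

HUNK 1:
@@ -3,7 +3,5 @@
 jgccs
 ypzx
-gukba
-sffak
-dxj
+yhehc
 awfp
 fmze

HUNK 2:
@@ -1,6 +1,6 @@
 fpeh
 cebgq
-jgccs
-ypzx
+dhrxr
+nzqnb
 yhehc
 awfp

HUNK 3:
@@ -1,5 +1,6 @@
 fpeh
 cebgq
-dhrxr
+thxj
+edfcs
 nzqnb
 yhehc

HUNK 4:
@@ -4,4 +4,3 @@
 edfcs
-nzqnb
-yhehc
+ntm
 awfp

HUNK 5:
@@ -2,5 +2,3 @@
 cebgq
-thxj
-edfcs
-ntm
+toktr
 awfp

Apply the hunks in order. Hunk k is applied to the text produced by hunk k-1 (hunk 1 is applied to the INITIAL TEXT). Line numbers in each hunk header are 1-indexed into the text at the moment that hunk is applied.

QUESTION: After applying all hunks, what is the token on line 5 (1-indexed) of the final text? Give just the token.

Hunk 1: at line 3 remove [gukba,sffak,dxj] add [yhehc] -> 7 lines: fpeh cebgq jgccs ypzx yhehc awfp fmze
Hunk 2: at line 1 remove [jgccs,ypzx] add [dhrxr,nzqnb] -> 7 lines: fpeh cebgq dhrxr nzqnb yhehc awfp fmze
Hunk 3: at line 1 remove [dhrxr] add [thxj,edfcs] -> 8 lines: fpeh cebgq thxj edfcs nzqnb yhehc awfp fmze
Hunk 4: at line 4 remove [nzqnb,yhehc] add [ntm] -> 7 lines: fpeh cebgq thxj edfcs ntm awfp fmze
Hunk 5: at line 2 remove [thxj,edfcs,ntm] add [toktr] -> 5 lines: fpeh cebgq toktr awfp fmze
Final line 5: fmze

Answer: fmze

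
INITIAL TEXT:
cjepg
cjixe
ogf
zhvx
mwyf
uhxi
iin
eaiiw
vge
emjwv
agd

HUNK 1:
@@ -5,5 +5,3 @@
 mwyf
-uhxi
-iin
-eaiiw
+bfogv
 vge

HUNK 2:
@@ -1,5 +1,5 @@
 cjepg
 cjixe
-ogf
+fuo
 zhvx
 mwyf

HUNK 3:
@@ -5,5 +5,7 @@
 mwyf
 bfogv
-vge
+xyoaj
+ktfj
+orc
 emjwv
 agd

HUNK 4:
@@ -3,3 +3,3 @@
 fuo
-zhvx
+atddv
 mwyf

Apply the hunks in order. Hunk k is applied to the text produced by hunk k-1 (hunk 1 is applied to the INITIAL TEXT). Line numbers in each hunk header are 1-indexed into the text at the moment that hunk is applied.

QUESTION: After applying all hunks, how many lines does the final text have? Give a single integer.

Hunk 1: at line 5 remove [uhxi,iin,eaiiw] add [bfogv] -> 9 lines: cjepg cjixe ogf zhvx mwyf bfogv vge emjwv agd
Hunk 2: at line 1 remove [ogf] add [fuo] -> 9 lines: cjepg cjixe fuo zhvx mwyf bfogv vge emjwv agd
Hunk 3: at line 5 remove [vge] add [xyoaj,ktfj,orc] -> 11 lines: cjepg cjixe fuo zhvx mwyf bfogv xyoaj ktfj orc emjwv agd
Hunk 4: at line 3 remove [zhvx] add [atddv] -> 11 lines: cjepg cjixe fuo atddv mwyf bfogv xyoaj ktfj orc emjwv agd
Final line count: 11

Answer: 11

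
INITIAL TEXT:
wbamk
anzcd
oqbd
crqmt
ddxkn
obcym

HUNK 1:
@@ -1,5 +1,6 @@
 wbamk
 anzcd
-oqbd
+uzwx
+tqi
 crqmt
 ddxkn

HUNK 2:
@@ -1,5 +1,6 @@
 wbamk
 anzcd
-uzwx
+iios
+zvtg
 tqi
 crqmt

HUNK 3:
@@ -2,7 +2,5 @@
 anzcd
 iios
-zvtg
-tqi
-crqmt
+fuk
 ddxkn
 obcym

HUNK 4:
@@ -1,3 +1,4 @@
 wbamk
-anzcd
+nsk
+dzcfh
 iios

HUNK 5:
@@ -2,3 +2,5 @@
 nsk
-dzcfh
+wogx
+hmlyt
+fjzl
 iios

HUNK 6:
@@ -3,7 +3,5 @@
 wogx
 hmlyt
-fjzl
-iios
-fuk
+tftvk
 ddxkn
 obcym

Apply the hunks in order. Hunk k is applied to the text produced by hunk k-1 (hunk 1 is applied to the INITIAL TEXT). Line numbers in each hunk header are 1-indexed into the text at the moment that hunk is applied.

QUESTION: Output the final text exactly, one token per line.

Answer: wbamk
nsk
wogx
hmlyt
tftvk
ddxkn
obcym

Derivation:
Hunk 1: at line 1 remove [oqbd] add [uzwx,tqi] -> 7 lines: wbamk anzcd uzwx tqi crqmt ddxkn obcym
Hunk 2: at line 1 remove [uzwx] add [iios,zvtg] -> 8 lines: wbamk anzcd iios zvtg tqi crqmt ddxkn obcym
Hunk 3: at line 2 remove [zvtg,tqi,crqmt] add [fuk] -> 6 lines: wbamk anzcd iios fuk ddxkn obcym
Hunk 4: at line 1 remove [anzcd] add [nsk,dzcfh] -> 7 lines: wbamk nsk dzcfh iios fuk ddxkn obcym
Hunk 5: at line 2 remove [dzcfh] add [wogx,hmlyt,fjzl] -> 9 lines: wbamk nsk wogx hmlyt fjzl iios fuk ddxkn obcym
Hunk 6: at line 3 remove [fjzl,iios,fuk] add [tftvk] -> 7 lines: wbamk nsk wogx hmlyt tftvk ddxkn obcym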